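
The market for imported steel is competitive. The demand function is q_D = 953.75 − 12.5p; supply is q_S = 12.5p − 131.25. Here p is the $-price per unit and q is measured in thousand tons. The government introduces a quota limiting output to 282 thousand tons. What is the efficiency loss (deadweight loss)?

In inverse form: demand p = 76.3 − 0.08q, supply p = 10.5 + 0.08q.
Competitive equilibrium: 76.3 − 0.08q = 10.5 + 0.08q → q* = 411.25, p* = 43.4.
At q = 282: demand price = 76.3 − 0.08·282 = 53.74; supply price = 10.5 + 0.08·282 = 33.06.
Δq = 411.25 − 282 = 129.25; wedge = 53.74 − 33.06 = 20.68.
The triangle = ½ × 129.25 × 20.68 = $1336.445 thousand.

$1336.445 thousand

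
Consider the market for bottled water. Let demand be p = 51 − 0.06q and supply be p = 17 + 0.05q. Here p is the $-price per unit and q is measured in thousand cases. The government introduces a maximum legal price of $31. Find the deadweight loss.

$46.55 thousand

Competitive equilibrium: 51 − 0.06q = 17 + 0.05q → q* = 309.0909, p* = 32.4545.
At the ceiling p = 31, quantity supplied = (31 − 17)/0.05 = 280.
Willingness to pay at q' = 280: 51 − 0.06·280 = 34.2.
Δq = 309.0909 − 280 = 29.0909; wedge = 34.2 − 31 = 3.2.
DWL = ½ × 29.0909 × 3.2 = $46.55 thousand.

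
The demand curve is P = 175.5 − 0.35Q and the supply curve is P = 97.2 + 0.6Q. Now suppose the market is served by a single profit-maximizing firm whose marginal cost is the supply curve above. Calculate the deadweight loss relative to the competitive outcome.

Competitive equilibrium: 175.5 − 0.35Q = 97.2 + 0.6Q → Q* = 82.4211, P* = 146.6526.
Marginal revenue: MR = 175.5 − 0.7Q. Set MR = MC: 175.5 − 0.7Q = 97.2 + 0.6Q → Q_m = 60.2308.
Price P_m = 175.5 − 0.35·60.2308 = 154.4192; MC(Q_m) = 97.2 + 0.6·60.2308 = 133.3385.
Competitive Q* = 82.4211, so ΔQ = 22.1903; wedge = 154.4192 − 133.3385 = 21.0807.
The triangle = ½ × 22.1903 × 21.0807 = 233.89.

233.89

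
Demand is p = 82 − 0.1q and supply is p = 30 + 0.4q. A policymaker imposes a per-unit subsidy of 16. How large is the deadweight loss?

256

Competitive equilibrium: 82 − 0.1q = 30 + 0.4q → q* = 104, p* = 71.6.
The subsidy lowers effective supply by 16: p = 14 + 0.4q.
New quantity: 82 − 0.1q = 14 + 0.4q → q' = 136.
Overproduction Δq = 136 − 104 = 32; wedge = subsidy = 16.
Deadweight loss = ½ × 32 × 16 = 256.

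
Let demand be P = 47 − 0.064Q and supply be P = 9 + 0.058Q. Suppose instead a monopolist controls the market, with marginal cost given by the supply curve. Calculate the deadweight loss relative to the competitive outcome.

Competitive equilibrium: 47 − 0.064Q = 9 + 0.058Q → Q* = 311.47541, P* = 27.06557.
Marginal revenue: MR = 47 − 0.128Q. Set MR = MC: 47 − 0.128Q = 9 + 0.058Q → Q_m = 204.30108.
Price P_m = 47 − 0.064·204.30108 = 33.92473; MC(Q_m) = 9 + 0.058·204.30108 = 20.84946.
Competitive Q* = 311.47541, so ΔQ = 107.17433; wedge = 33.92473 − 20.84946 = 13.07527.
DWL = ½ × 107.17433 × 13.07527 = 700.67.

700.67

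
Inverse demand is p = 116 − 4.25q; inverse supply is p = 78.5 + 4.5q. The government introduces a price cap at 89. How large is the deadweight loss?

16.68

Competitive equilibrium: 116 − 4.25q = 78.5 + 4.5q → q* = 4.2857, p* = 97.7857.
At the ceiling p = 89, quantity supplied = (89 − 78.5)/4.5 = 2.3333.
Willingness to pay at q' = 2.3333: 116 − 4.25·2.3333 = 106.0835.
Δq = 4.2857 − 2.3333 = 1.9524; wedge = 106.0835 − 89 = 17.0835.
Welfare loss = ½ × 1.9524 × 17.0835 = 16.68.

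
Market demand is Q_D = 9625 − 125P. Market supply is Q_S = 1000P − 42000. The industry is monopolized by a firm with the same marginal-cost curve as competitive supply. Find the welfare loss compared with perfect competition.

In inverse form: demand P = 77 − 0.008Q, supply P = 42 + 0.001Q.
Competitive equilibrium: 77 − 0.008Q = 42 + 0.001Q → Q* = 3888.88889, P* = 45.88889.
Marginal revenue: MR = 77 − 0.016Q. Set MR = MC: 77 − 0.016Q = 42 + 0.001Q → Q_m = 2058.82353.
Price P_m = 77 − 0.008·2058.82353 = 60.52941; MC(Q_m) = 42 + 0.001·2058.82353 = 44.05882.
Competitive Q* = 3888.88889, so ΔQ = 1830.06536; wedge = 60.52941 − 44.05882 = 16.47059.
The triangle = ½ × 1830.06536 × 16.47059 = 15071.13.

15071.13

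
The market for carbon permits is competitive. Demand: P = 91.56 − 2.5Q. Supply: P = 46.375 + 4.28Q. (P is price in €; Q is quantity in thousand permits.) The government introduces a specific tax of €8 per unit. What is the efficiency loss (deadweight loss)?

Competitive equilibrium: 91.56 − 2.5Q = 46.375 + 4.28Q → Q* = 6.6645, P* = 74.8989.
With the tax, the buyer price exceeds the seller price by 8: (91.56 − 2.5Q) − (46.375 + 4.28Q) = 8 → Q' = 5.4845.
ΔQ = 6.6645 − 5.4845 = 1.18; the wedge equals the tax, 8.
DWL = ½ × 1.18 × 8 = €4.72 thousand.

€4.72 thousand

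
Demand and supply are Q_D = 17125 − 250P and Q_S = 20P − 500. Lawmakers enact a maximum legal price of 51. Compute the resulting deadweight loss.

In inverse form: demand P = 68.5 − 0.004Q, supply P = 25 + 0.05Q.
Competitive equilibrium: 68.5 − 0.004Q = 25 + 0.05Q → Q* = 805.5556, P* = 65.2778.
At the ceiling P = 51, quantity supplied = (51 − 25)/0.05 = 520.
Willingness to pay at Q' = 520: 68.5 − 0.004·520 = 66.42.
ΔQ = 805.5556 − 520 = 285.5556; wedge = 66.42 − 51 = 15.42.
The triangle = ½ × 285.5556 × 15.42 = 2201.63.

2201.63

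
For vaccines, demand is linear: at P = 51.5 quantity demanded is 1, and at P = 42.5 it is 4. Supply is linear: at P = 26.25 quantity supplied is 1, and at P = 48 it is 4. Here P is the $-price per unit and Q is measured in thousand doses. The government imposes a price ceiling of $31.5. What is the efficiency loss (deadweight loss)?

Demand slope = (42.5 − 51.5)/(4 − 1) = −3, so P = 54.5 − 3Q.
Supply slope = (48 − 26.25)/(4 − 1) = 7.25, so P = 19 + 7.25Q.
Competitive equilibrium: 54.5 − 3Q = 19 + 7.25Q → Q* = 3.4634, P* = 44.1098.
At the ceiling P = 31.5, quantity supplied = (31.5 − 19)/7.25 = 1.7241.
Willingness to pay at Q' = 1.7241: 54.5 − 3·1.7241 = 49.3277.
ΔQ = 3.4634 − 1.7241 = 1.7393; wedge = 49.3277 − 31.5 = 17.8277.
DWL = ½ × 1.7393 × 17.8277 = $15.50 thousand.

$15.50 thousand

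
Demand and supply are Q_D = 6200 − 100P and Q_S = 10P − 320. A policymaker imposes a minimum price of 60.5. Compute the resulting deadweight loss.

828.41

In inverse form: demand P = 62 − 0.01Q, supply P = 32 + 0.1Q.
Competitive equilibrium: 62 − 0.01Q = 32 + 0.1Q → Q* = 272.7273, P* = 59.2727.
At the floor P = 60.5, quantity demanded = (62 − 60.5)/0.01 = 150.
Sellers' marginal cost at Q' = 150: 32 + 0.1·150 = 47.
ΔQ = 272.7273 − 150 = 122.7273; wedge = 60.5 − 47 = 13.5.
DWL = ½ × 122.7273 × 13.5 = 828.41.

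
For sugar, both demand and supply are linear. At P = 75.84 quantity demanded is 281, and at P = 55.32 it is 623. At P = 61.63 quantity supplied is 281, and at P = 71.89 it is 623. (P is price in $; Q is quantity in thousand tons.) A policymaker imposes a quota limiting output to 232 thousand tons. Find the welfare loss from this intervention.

Demand slope = (55.32 − 75.84)/(623 − 281) = −0.06, so P = 92.7 − 0.06Q.
Supply slope = (71.89 − 61.63)/(623 − 281) = 0.03, so P = 53.2 + 0.03Q.
Competitive equilibrium: 92.7 − 0.06Q = 53.2 + 0.03Q → Q* = 438.8889, P* = 66.3667.
At Q = 232: demand price = 92.7 − 0.06·232 = 78.78; supply price = 53.2 + 0.03·232 = 60.16.
ΔQ = 438.8889 − 232 = 206.8889; wedge = 78.78 − 60.16 = 18.62.
Welfare loss = ½ × 206.8889 × 18.62 = $1926.14 thousand.

$1926.14 thousand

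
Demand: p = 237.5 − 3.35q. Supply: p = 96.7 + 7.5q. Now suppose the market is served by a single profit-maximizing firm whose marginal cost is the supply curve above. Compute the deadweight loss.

Competitive equilibrium: 237.5 − 3.35q = 96.7 + 7.5q → q* = 12.977, p* = 194.0272.
Marginal revenue: MR = 237.5 − 6.7q. Set MR = MC: 237.5 − 6.7q = 96.7 + 7.5q → q_m = 9.9155.
Price p_m = 237.5 − 3.35·9.9155 = 204.2831; MC(q_m) = 96.7 + 7.5·9.9155 = 171.0663.
Competitive q* = 12.977, so Δq = 3.0615; wedge = 204.2831 − 171.0663 = 33.2168.
Deadweight loss = ½ × 3.0615 × 33.2168 = 50.85.

50.85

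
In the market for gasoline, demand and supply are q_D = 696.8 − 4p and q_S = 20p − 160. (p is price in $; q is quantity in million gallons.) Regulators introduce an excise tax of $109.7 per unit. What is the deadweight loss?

In inverse form: demand p = 174.2 − 0.25q, supply p = 8 + 0.05q.
Competitive equilibrium: 174.2 − 0.25q = 8 + 0.05q → q* = 554, p* = 35.7.
With the tax, the buyer price exceeds the seller price by 109.7: (174.2 − 0.25q) − (8 + 0.05q) = 109.7 → q' = 188.3333.
Δq = 554 − 188.3333 = 365.6667; the wedge equals the tax, 109.7.
Welfare loss = ½ × 365.6667 × 109.7 = $20056.82 million.

$20056.82 million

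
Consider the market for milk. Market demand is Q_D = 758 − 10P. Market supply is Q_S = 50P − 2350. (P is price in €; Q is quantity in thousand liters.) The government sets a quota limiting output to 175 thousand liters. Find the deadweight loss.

In inverse form: demand P = 75.8 − 0.1Q, supply P = 47 + 0.02Q.
Competitive equilibrium: 75.8 − 0.1Q = 47 + 0.02Q → Q* = 240, P* = 51.8.
At Q = 175: demand price = 75.8 − 0.1·175 = 58.3; supply price = 47 + 0.02·175 = 50.5.
ΔQ = 240 − 175 = 65; wedge = 58.3 − 50.5 = 7.8.
DWL = ½ × 65 × 7.8 = €253.50 thousand.

€253.50 thousand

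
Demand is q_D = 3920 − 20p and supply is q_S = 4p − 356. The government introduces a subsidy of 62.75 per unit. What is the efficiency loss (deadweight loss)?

6562.60

In inverse form: demand p = 196 − 0.05q, supply p = 89 + 0.25q.
Competitive equilibrium: 196 − 0.05q = 89 + 0.25q → q* = 356.6667, p* = 178.1667.
The subsidy lowers effective supply by 62.75: p = 26.25 + 0.25q.
New quantity: 196 − 0.05q = 26.25 + 0.25q → q' = 565.8333.
Overproduction Δq = 565.8333 − 356.6667 = 209.1666; wedge = subsidy = 62.75.
The triangle = ½ × 209.1666 × 62.75 = 6562.60.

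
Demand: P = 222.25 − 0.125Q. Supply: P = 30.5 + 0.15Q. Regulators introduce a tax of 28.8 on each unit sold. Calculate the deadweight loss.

1508.07

Competitive equilibrium: 222.25 − 0.125Q = 30.5 + 0.15Q → Q* = 697.2727, P* = 135.0909.
With the tax, the buyer price exceeds the seller price by 28.8: (222.25 − 0.125Q) − (30.5 + 0.15Q) = 28.8 → Q' = 592.5455.
ΔQ = 697.2727 − 592.5455 = 104.7272; the wedge equals the tax, 28.8.
Deadweight loss = ½ × 104.7272 × 28.8 = 1508.07.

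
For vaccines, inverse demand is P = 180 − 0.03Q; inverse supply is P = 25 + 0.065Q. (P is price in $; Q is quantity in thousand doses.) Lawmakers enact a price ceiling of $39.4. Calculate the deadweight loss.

Competitive equilibrium: 180 − 0.03Q = 25 + 0.065Q → Q* = 1631.578947, P* = 131.052632.
At the ceiling P = 39.4, quantity supplied = (39.4 − 25)/0.065 = 221.538462.
Willingness to pay at Q' = 221.538462: 180 − 0.03·221.538462 = 173.353846.
ΔQ = 1631.578947 − 221.538462 = 1410.040485; wedge = 173.353846 − 39.4 = 133.953846.
Welfare loss = ½ × 1410.040485 × 133.953846 = $94440.17 thousand.

$94440.17 thousand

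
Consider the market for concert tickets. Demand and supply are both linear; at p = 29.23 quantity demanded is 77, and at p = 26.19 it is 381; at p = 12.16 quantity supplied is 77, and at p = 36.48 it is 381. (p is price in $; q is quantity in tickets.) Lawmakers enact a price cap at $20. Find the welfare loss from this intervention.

Demand slope = (26.19 − 29.23)/(381 − 77) = −0.01, so p = 30 − 0.01q.
Supply slope = (36.48 − 12.16)/(381 − 77) = 0.08, so p = 6 + 0.08q.
Competitive equilibrium: 30 − 0.01q = 6 + 0.08q → q* = 266.6667, p* = 27.3333.
At the ceiling p = 20, quantity supplied = (20 − 6)/0.08 = 175.
Willingness to pay at q' = 175: 30 − 0.01·175 = 28.25.
Δq = 266.6667 − 175 = 91.6667; wedge = 28.25 − 20 = 8.25.
Deadweight loss = ½ × 91.6667 × 8.25 = $378.125.

$378.125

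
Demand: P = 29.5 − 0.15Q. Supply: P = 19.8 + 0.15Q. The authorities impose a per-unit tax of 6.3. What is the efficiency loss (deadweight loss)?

66.15

Competitive equilibrium: 29.5 − 0.15Q = 19.8 + 0.15Q → Q* = 32.3333, P* = 24.65.
With the tax, the buyer price exceeds the seller price by 6.3: (29.5 − 0.15Q) − (19.8 + 0.15Q) = 6.3 → Q' = 11.3333.
ΔQ = 32.3333 − 11.3333 = 21; the wedge equals the tax, 6.3.
DWL = ½ × 21 × 6.3 = 66.15.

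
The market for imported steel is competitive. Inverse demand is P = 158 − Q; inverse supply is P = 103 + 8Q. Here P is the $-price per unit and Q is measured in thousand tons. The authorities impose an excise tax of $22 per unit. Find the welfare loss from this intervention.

Competitive equilibrium: 158 − Q = 103 + 8Q → Q* = 6.1111, P* = 151.8889.
With the tax, the buyer price exceeds the seller price by 22: (158 − Q) − (103 + 8Q) = 22 → Q' = 3.6667.
ΔQ = 6.1111 − 3.6667 = 2.4444; the wedge equals the tax, 22.
DWL = ½ × 2.4444 × 22 = $26.89 thousand.

$26.89 thousand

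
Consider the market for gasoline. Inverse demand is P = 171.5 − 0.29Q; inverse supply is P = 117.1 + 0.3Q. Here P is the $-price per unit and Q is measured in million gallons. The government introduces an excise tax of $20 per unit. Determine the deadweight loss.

Competitive equilibrium: 171.5 − 0.29Q = 117.1 + 0.3Q → Q* = 92.2034, P* = 144.761.
With the tax, the buyer price exceeds the seller price by 20: (171.5 − 0.29Q) − (117.1 + 0.3Q) = 20 → Q' = 58.3051.
ΔQ = 92.2034 − 58.3051 = 33.8983; the wedge equals the tax, 20.
Welfare loss = ½ × 33.8983 × 20 = $338.98 million.

$338.98 million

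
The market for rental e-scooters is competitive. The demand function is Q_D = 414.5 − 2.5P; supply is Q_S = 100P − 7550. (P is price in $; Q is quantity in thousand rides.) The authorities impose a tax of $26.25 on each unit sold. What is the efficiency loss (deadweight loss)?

In inverse form: demand P = 165.8 − 0.4Q, supply P = 75.5 + 0.01Q.
Competitive equilibrium: 165.8 − 0.4Q = 75.5 + 0.01Q → Q* = 220.2439, P* = 77.7024.
With the tax, the buyer price exceeds the seller price by 26.25: (165.8 − 0.4Q) − (75.5 + 0.01Q) = 26.25 → Q' = 156.2195.
ΔQ = 220.2439 − 156.2195 = 64.0244; the wedge equals the tax, 26.25.
Deadweight loss = ½ × 64.0244 × 26.25 = $840.32 thousand.

$840.32 thousand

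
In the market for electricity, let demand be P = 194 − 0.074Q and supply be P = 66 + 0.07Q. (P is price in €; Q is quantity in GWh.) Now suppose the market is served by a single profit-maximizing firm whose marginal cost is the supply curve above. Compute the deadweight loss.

Competitive equilibrium: 194 − 0.074Q = 66 + 0.07Q → Q* = 888.88889, P* = 128.22222.
Marginal revenue: MR = 194 − 0.148Q. Set MR = MC: 194 − 0.148Q = 66 + 0.07Q → Q_m = 587.15596.
Price P_m = 194 − 0.074·587.15596 = 150.55046; MC(Q_m) = 66 + 0.07·587.15596 = 107.10092.
Competitive Q* = 888.88889, so ΔQ = 301.73293; wedge = 150.55046 − 107.10092 = 43.44954.
DWL = ½ × 301.73293 × 43.44954 = €6555.08.

€6555.08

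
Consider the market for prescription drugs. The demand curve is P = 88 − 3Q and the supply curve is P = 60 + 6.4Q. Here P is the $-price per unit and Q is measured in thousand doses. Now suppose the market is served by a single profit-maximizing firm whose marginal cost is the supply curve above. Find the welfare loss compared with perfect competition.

$2.44 thousand

Competitive equilibrium: 88 − 3Q = 60 + 6.4Q → Q* = 2.9787, P* = 79.0638.
Marginal revenue: MR = 88 − 6Q. Set MR = MC: 88 − 6Q = 60 + 6.4Q → Q_m = 2.2581.
Price P_m = 88 − 3·2.2581 = 81.2257; MC(Q_m) = 60 + 6.4·2.2581 = 74.4518.
Competitive Q* = 2.9787, so ΔQ = 0.7206; wedge = 81.2257 − 74.4518 = 6.7739.
Deadweight loss = ½ × 0.7206 × 6.7739 = $2.44 thousand.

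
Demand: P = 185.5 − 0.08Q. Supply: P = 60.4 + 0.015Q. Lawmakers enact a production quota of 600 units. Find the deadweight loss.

24408.47

Competitive equilibrium: 185.5 − 0.08Q = 60.4 + 0.015Q → Q* = 1316.8421, P* = 80.1526.
At Q = 600: demand price = 185.5 − 0.08·600 = 137.5; supply price = 60.4 + 0.015·600 = 69.4.
ΔQ = 1316.8421 − 600 = 716.8421; wedge = 137.5 − 69.4 = 68.1.
DWL = ½ × 716.8421 × 68.1 = 24408.47.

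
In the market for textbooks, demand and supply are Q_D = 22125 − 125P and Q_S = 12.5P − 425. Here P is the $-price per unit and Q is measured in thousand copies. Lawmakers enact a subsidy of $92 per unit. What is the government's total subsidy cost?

In inverse form: demand P = 177 − 0.008Q, supply P = 34 + 0.08Q.
Competitive equilibrium: 177 − 0.008Q = 34 + 0.08Q → Q* = 1625, P* = 164.
The subsidy lowers effective supply by 92: P = 0.08Q − 58.
New quantity: 177 − 0.008Q = 0.08Q − 58 → Q' = 2670.45455.
Total subsidy cost = 92 × 2670.45455 = $245681.82 thousand.

$245681.82 thousand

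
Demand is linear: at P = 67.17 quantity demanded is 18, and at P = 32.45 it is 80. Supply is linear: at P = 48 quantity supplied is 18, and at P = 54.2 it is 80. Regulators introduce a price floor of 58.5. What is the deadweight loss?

60.71

Demand slope = (32.45 − 67.17)/(80 − 18) = −0.56, so P = 77.25 − 0.56Q.
Supply slope = (54.2 − 48)/(80 − 18) = 0.1, so P = 46.2 + 0.1Q.
Competitive equilibrium: 77.25 − 0.56Q = 46.2 + 0.1Q → Q* = 47.0455, P* = 50.9045.
At the floor P = 58.5, quantity demanded = (77.25 − 58.5)/0.56 = 33.4821.
Sellers' marginal cost at Q' = 33.4821: 46.2 + 0.1·33.4821 = 49.5482.
ΔQ = 47.0455 − 33.4821 = 13.5634; wedge = 58.5 − 49.5482 = 8.9518.
Welfare loss = ½ × 13.5634 × 8.9518 = 60.71.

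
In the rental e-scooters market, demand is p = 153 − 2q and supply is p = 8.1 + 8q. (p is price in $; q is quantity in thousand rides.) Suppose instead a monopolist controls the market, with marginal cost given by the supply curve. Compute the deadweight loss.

$29.16 thousand

Competitive equilibrium: 153 − 2q = 8.1 + 8q → q* = 14.49, p* = 124.02.
Marginal revenue: MR = 153 − 4q. Set MR = MC: 153 − 4q = 8.1 + 8q → q_m = 12.075.
Price p_m = 153 − 2·12.075 = 128.85; MC(q_m) = 8.1 + 8·12.075 = 104.7.
Competitive q* = 14.49, so Δq = 2.415; wedge = 128.85 − 104.7 = 24.15.
The triangle = ½ × 2.415 × 24.15 = $29.16 thousand.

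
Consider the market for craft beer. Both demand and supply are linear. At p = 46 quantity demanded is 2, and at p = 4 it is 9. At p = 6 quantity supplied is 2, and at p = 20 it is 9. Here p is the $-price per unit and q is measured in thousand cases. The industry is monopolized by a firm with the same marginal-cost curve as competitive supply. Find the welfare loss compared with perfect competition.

Demand slope = (4 − 46)/(9 − 2) = −6, so p = 58 − 6q.
Supply slope = (20 − 6)/(9 − 2) = 2, so p = 2 + 2q.
Competitive equilibrium: 58 − 6q = 2 + 2q → q* = 7, p* = 16.
Marginal revenue: MR = 58 − 12q. Set MR = MC: 58 − 12q = 2 + 2q → q_m = 4.
Price p_m = 58 − 6·4 = 34; MC(q_m) = 2 + 2·4 = 10.
Competitive q* = 7, so Δq = 3; wedge = 34 − 10 = 24.
The triangle = ½ × 3 × 24 = $36 thousand.

$36 thousand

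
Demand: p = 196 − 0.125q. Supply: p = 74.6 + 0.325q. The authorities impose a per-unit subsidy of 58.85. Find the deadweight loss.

Competitive equilibrium: 196 − 0.125q = 74.6 + 0.325q → q* = 269.7778, p* = 162.2778.
The subsidy lowers effective supply by 58.85: p = 15.75 + 0.325q.
New quantity: 196 − 0.125q = 15.75 + 0.325q → q' = 400.5556.
Overproduction Δq = 400.5556 − 269.7778 = 130.7778; wedge = subsidy = 58.85.
Welfare loss = ½ × 130.7778 × 58.85 = 3848.14.

3848.14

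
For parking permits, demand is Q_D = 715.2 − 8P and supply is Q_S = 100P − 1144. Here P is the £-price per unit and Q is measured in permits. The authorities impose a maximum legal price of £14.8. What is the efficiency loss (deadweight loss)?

£3936.15

In inverse form: demand P = 89.4 − 0.125Q, supply P = 11.44 + 0.01Q.
Competitive equilibrium: 89.4 − 0.125Q = 11.44 + 0.01Q → Q* = 577.4815, P* = 17.2148.
At the ceiling P = 14.8, quantity supplied = (14.8 − 11.44)/0.01 = 336.
Willingness to pay at Q' = 336: 89.4 − 0.125·336 = 47.4.
ΔQ = 577.4815 − 336 = 241.4815; wedge = 47.4 − 14.8 = 32.6.
Deadweight loss = ½ × 241.4815 × 32.6 = £3936.15.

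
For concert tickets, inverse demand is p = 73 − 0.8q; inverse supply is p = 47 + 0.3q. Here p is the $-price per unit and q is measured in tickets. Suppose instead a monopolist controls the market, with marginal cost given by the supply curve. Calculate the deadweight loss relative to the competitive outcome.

Competitive equilibrium: 73 − 0.8q = 47 + 0.3q → q* = 23.6364, p* = 54.0909.
Marginal revenue: MR = 73 − 1.6q. Set MR = MC: 73 − 1.6q = 47 + 0.3q → q_m = 13.6842.
Price p_m = 73 − 0.8·13.6842 = 62.0526; MC(q_m) = 47 + 0.3·13.6842 = 51.1053.
Competitive q* = 23.6364, so Δq = 9.9522; wedge = 62.0526 − 51.1053 = 10.9473.
DWL = ½ × 9.9522 × 10.9473 = $54.47.

$54.47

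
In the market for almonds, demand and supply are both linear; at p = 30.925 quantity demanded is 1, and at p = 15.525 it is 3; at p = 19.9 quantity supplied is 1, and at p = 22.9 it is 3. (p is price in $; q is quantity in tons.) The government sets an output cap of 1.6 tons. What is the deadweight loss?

Demand slope = (15.525 − 30.925)/(3 − 1) = −7.7, so p = 38.625 − 7.7q.
Supply slope = (22.9 − 19.9)/(3 − 1) = 1.5, so p = 18.4 + 1.5q.
Competitive equilibrium: 38.625 − 7.7q = 18.4 + 1.5q → q* = 2.1984, p* = 21.6976.
At q = 1.6: demand price = 38.625 − 7.7·1.6 = 26.305; supply price = 18.4 + 1.5·1.6 = 20.8.
Δq = 2.1984 − 1.6 = 0.5984; wedge = 26.305 − 20.8 = 5.505.
DWL = ½ × 0.5984 × 5.505 = $1.65.

$1.65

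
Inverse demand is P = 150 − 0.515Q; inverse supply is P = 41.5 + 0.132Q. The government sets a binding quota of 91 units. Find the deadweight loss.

Competitive equilibrium: 150 − 0.515Q = 41.5 + 0.132Q → Q* = 167.6971, P* = 63.636.
At Q = 91: demand price = 150 − 0.515·91 = 103.135; supply price = 41.5 + 0.132·91 = 53.512.
ΔQ = 167.6971 − 91 = 76.6971; wedge = 103.135 − 53.512 = 49.623.
The triangle = ½ × 76.6971 × 49.623 = 1902.97.

1902.97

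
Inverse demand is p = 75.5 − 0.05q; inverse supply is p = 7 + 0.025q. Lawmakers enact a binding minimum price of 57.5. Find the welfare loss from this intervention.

11481.67

Competitive equilibrium: 75.5 − 0.05q = 7 + 0.025q → q* = 913.3333, p* = 29.8333.
At the floor p = 57.5, quantity demanded = (75.5 − 57.5)/0.05 = 360.
Sellers' marginal cost at q' = 360: 7 + 0.025·360 = 16.
Δq = 913.3333 − 360 = 553.3333; wedge = 57.5 − 16 = 41.5.
DWL = ½ × 553.3333 × 41.5 = 11481.67.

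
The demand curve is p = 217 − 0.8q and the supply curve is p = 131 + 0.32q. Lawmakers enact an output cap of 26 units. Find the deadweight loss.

Competitive equilibrium: 217 − 0.8q = 131 + 0.32q → q* = 76.7857, p* = 155.5714.
At q = 26: demand price = 217 − 0.8·26 = 196.2; supply price = 131 + 0.32·26 = 139.32.
Δq = 76.7857 − 26 = 50.7857; wedge = 196.2 − 139.32 = 56.88.
DWL = ½ × 50.7857 × 56.88 = 1444.35.

1444.35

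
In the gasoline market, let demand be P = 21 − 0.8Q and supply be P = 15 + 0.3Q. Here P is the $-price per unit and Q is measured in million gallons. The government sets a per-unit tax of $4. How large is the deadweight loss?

Competitive equilibrium: 21 − 0.8Q = 15 + 0.3Q → Q* = 5.4545, P* = 16.6364.
With the tax, the buyer price exceeds the seller price by 4: (21 − 0.8Q) − (15 + 0.3Q) = 4 → Q' = 1.8182.
ΔQ = 5.4545 − 1.8182 = 3.6363; the wedge equals the tax, 4.
Welfare loss = ½ × 3.6363 × 4 = $7.27 million.

$7.27 million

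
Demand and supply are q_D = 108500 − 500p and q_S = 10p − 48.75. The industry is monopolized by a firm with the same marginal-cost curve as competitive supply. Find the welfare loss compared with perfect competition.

In inverse form: demand p = 217 − 0.002q, supply p = 4.875 + 0.1q.
Competitive equilibrium: 217 − 0.002q = 4.875 + 0.1q → q* = 2079.6569, p* = 212.8407.
Marginal revenue: MR = 217 − 0.004q. Set MR = MC: 217 − 0.004q = 4.875 + 0.1q → q_m = 2039.6635.
Price p_m = 217 − 0.002·2039.6635 = 212.9207; MC(q_m) = 4.875 + 0.1·2039.6635 = 208.8414.
Competitive q* = 2079.6569, so Δq = 39.9934; wedge = 212.9207 − 208.8414 = 4.0793.
Deadweight loss = ½ × 39.9934 × 4.0793 = 81.57.

81.57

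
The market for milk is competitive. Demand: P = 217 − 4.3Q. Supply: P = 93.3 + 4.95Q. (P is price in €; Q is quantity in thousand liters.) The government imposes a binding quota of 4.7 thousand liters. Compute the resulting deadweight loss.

Competitive equilibrium: 217 − 4.3Q = 93.3 + 4.95Q → Q* = 13.37297, P* = 159.49622.
At Q = 4.7: demand price = 217 − 4.3·4.7 = 196.79; supply price = 93.3 + 4.95·4.7 = 116.565.
ΔQ = 13.37297 − 4.7 = 8.67297; wedge = 196.79 − 116.565 = 80.225.
DWL = ½ × 8.67297 × 80.225 = €347.89 thousand.

€347.89 thousand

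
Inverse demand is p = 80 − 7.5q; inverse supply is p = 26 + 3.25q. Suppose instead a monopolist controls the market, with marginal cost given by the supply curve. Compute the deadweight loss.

Competitive equilibrium: 80 − 7.5q = 26 + 3.25q → q* = 5.0233, p* = 42.3256.
Marginal revenue: MR = 80 − 15q. Set MR = MC: 80 − 15q = 26 + 3.25q → q_m = 2.9589.
Price p_m = 80 − 7.5·2.9589 = 57.8083; MC(q_m) = 26 + 3.25·2.9589 = 35.6164.
Competitive q* = 5.0233, so Δq = 2.0644; wedge = 57.8083 − 35.6164 = 22.1919.
Welfare loss = ½ × 2.0644 × 22.1919 = 22.91.

22.91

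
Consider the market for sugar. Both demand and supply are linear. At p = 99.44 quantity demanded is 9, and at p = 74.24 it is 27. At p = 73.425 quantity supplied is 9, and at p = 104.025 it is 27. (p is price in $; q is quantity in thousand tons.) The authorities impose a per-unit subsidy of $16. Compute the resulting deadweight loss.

Demand slope = (74.24 − 99.44)/(27 − 9) = −1.4, so p = 112.04 − 1.4q.
Supply slope = (104.025 − 73.425)/(27 − 9) = 1.7, so p = 58.125 + 1.7q.
Competitive equilibrium: 112.04 − 1.4q = 58.125 + 1.7q → q* = 17.3919, p* = 87.6913.
The subsidy lowers effective supply by 16: p = 42.125 + 1.7q.
New quantity: 112.04 − 1.4q = 42.125 + 1.7q → q' = 22.5532.
Overproduction Δq = 22.5532 − 17.3919 = 5.1613; wedge = subsidy = 16.
The triangle = ½ × 5.1613 × 16 = $41.29 thousand.

$41.29 thousand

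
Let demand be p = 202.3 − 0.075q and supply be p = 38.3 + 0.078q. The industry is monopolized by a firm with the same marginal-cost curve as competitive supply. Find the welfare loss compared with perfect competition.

Competitive equilibrium: 202.3 − 0.075q = 38.3 + 0.078q → q* = 1071.89542, p* = 121.90784.
Marginal revenue: MR = 202.3 − 0.15q. Set MR = MC: 202.3 − 0.15q = 38.3 + 0.078q → q_m = 719.29825.
Price p_m = 202.3 − 0.075·719.29825 = 148.35263; MC(q_m) = 38.3 + 0.078·719.29825 = 94.40526.
Competitive q* = 1071.89542, so Δq = 352.59717; wedge = 148.35263 − 94.40526 = 53.94737.
The triangle = ½ × 352.59717 × 53.94737 = 9510.84.

9510.84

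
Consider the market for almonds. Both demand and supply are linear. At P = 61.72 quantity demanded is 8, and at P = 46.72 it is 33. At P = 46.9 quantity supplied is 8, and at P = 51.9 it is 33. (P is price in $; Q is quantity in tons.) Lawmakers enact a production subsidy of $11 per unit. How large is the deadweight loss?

$75.625

Demand slope = (46.72 − 61.72)/(33 − 8) = −0.6, so P = 66.52 − 0.6Q.
Supply slope = (51.9 − 46.9)/(33 − 8) = 0.2, so P = 45.3 + 0.2Q.
Competitive equilibrium: 66.52 − 0.6Q = 45.3 + 0.2Q → Q* = 26.525, P* = 50.605.
The subsidy lowers effective supply by 11: P = 34.3 + 0.2Q.
New quantity: 66.52 − 0.6Q = 34.3 + 0.2Q → Q' = 40.275.
Overproduction ΔQ = 40.275 − 26.525 = 13.75; wedge = subsidy = 11.
DWL = ½ × 13.75 × 11 = $75.625.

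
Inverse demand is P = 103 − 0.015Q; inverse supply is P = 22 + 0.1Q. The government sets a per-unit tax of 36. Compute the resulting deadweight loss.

Competitive equilibrium: 103 − 0.015Q = 22 + 0.1Q → Q* = 704.3478, P* = 92.4348.
With the tax, the buyer price exceeds the seller price by 36: (103 − 0.015Q) − (22 + 0.1Q) = 36 → Q' = 391.3043.
ΔQ = 704.3478 − 391.3043 = 313.0435; the wedge equals the tax, 36.
Welfare loss = ½ × 313.0435 × 36 = 5634.78.

5634.78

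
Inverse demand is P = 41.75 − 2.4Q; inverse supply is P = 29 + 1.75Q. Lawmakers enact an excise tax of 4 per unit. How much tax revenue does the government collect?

8.43

Competitive equilibrium: 41.75 − 2.4Q = 29 + 1.75Q → Q* = 3.0723, P* = 34.3765.
With the tax, the buyer price exceeds the seller price by 4: (41.75 − 2.4Q) − (29 + 1.75Q) = 4 → Q' = 2.1084.
Tax revenue = 4 × 2.1084 = 8.43.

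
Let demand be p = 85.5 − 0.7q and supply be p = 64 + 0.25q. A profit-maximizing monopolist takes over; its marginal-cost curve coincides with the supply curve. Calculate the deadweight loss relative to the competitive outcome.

43.79

Competitive equilibrium: 85.5 − 0.7q = 64 + 0.25q → q* = 22.6316, p* = 69.6579.
Marginal revenue: MR = 85.5 − 1.4q. Set MR = MC: 85.5 − 1.4q = 64 + 0.25q → q_m = 13.0303.
Price p_m = 85.5 − 0.7·13.0303 = 76.3788; MC(q_m) = 64 + 0.25·13.0303 = 67.2576.
Competitive q* = 22.6316, so Δq = 9.6013; wedge = 76.3788 − 67.2576 = 9.1212.
Deadweight loss = ½ × 9.6013 × 9.1212 = 43.79.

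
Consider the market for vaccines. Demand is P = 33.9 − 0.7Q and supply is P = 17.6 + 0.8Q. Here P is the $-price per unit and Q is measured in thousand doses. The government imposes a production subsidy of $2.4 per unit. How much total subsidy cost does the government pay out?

Competitive equilibrium: 33.9 − 0.7Q = 17.6 + 0.8Q → Q* = 10.8667, P* = 26.2933.
The subsidy lowers effective supply by 2.4: P = 15.2 + 0.8Q.
New quantity: 33.9 − 0.7Q = 15.2 + 0.8Q → Q' = 12.4667.
Total subsidy cost = 2.4 × 12.4667 = $29.92 thousand.

$29.92 thousand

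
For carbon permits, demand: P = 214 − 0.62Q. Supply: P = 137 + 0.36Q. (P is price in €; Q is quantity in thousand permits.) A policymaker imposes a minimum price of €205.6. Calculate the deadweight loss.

€2071.72 thousand

Competitive equilibrium: 214 − 0.62Q = 137 + 0.36Q → Q* = 78.5714, P* = 165.2857.
At the floor P = 205.6, quantity demanded = (214 − 205.6)/0.62 = 13.5484.
Sellers' marginal cost at Q' = 13.5484: 137 + 0.36·13.5484 = 141.8774.
ΔQ = 78.5714 − 13.5484 = 65.023; wedge = 205.6 − 141.8774 = 63.7226.
Deadweight loss = ½ × 65.023 × 63.7226 = €2071.72 thousand.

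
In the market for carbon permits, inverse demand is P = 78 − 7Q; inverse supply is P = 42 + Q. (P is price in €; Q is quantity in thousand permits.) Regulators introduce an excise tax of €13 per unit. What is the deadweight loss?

Competitive equilibrium: 78 − 7Q = 42 + Q → Q* = 4.5, P* = 46.5.
With the tax, the buyer price exceeds the seller price by 13: (78 − 7Q) − (42 + Q) = 13 → Q' = 2.875.
ΔQ = 4.5 − 2.875 = 1.625; the wedge equals the tax, 13.
Deadweight loss = ½ × 1.625 × 13 = €10.56 thousand.

€10.56 thousand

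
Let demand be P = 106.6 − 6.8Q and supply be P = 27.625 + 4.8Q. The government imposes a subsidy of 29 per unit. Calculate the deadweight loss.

36.25

Competitive equilibrium: 106.6 − 6.8Q = 27.625 + 4.8Q → Q* = 6.8082, P* = 60.3043.
The subsidy lowers effective supply by 29: P = 4.8Q − 1.375.
New quantity: 106.6 − 6.8Q = 4.8Q − 1.375 → Q' = 9.3082.
Overproduction ΔQ = 9.3082 − 6.8082 = 2.5; wedge = subsidy = 29.
Welfare loss = ½ × 2.5 × 29 = 36.25.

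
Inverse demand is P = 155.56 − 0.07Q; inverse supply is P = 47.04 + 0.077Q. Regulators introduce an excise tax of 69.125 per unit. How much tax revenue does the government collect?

18525.03

Competitive equilibrium: 155.56 − 0.07Q = 47.04 + 0.077Q → Q* = 738.2313, P* = 103.8838.
With the tax, the buyer price exceeds the seller price by 69.125: (155.56 − 0.07Q) − (47.04 + 0.077Q) = 69.125 → Q' = 267.9932.
Tax revenue = 69.125 × 267.9932 = 18525.03.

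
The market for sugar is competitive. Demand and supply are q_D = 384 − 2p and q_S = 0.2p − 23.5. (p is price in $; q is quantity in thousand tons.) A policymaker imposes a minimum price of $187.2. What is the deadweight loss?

In inverse form: demand p = 192 − 0.5q, supply p = 117.5 + 5q.
Competitive equilibrium: 192 − 0.5q = 117.5 + 5q → q* = 13.5455, p* = 185.2273.
At the floor p = 187.2, quantity demanded = (192 − 187.2)/0.5 = 9.6.
Sellers' marginal cost at q' = 9.6: 117.5 + 5·9.6 = 165.5.
Δq = 13.5455 − 9.6 = 3.9455; wedge = 187.2 − 165.5 = 21.7.
DWL = ½ × 3.9455 × 21.7 = $42.81 thousand.

$42.81 thousand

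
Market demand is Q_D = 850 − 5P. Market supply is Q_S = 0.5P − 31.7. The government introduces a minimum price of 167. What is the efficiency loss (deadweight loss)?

In inverse form: demand P = 170 − 0.2Q, supply P = 63.4 + 2Q.
Competitive equilibrium: 170 − 0.2Q = 63.4 + 2Q → Q* = 48.4545, P* = 160.3091.
At the floor P = 167, quantity demanded = (170 − 167)/0.2 = 15.
Sellers' marginal cost at Q' = 15: 63.4 + 2·15 = 93.4.
ΔQ = 48.4545 − 15 = 33.4545; wedge = 167 − 93.4 = 73.6.
The triangle = ½ × 33.4545 × 73.6 = 1231.13.

1231.13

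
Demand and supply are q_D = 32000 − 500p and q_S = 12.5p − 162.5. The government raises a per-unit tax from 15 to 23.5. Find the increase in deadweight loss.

1995.43

In inverse form: demand p = 64 − 0.002q, supply p = 13 + 0.08q.
Competitive equilibrium: 64 − 0.002q = 13 + 0.08q → q* = 621.9512, p* = 62.7561.
For a per-unit tax t: Δq = t/0.082, so DWL = ½·t·(t/0.082) = t²/0.164.
At t = 15: DWL = 1371.951. At t = 23.5: DWL = 3367.378.
Increase = 3367.378 − 1371.951 = 1995.43.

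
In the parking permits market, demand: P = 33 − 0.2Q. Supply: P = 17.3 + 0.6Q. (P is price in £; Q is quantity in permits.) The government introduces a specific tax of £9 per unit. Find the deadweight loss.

Competitive equilibrium: 33 − 0.2Q = 17.3 + 0.6Q → Q* = 19.625, P* = 29.075.
With the tax, the buyer price exceeds the seller price by 9: (33 − 0.2Q) − (17.3 + 0.6Q) = 9 → Q' = 8.375.
ΔQ = 19.625 − 8.375 = 11.25; the wedge equals the tax, 9.
DWL = ½ × 11.25 × 9 = £50.625.

£50.625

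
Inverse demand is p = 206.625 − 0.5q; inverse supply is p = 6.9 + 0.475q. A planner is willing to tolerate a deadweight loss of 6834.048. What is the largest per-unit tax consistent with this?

Competitive equilibrium: 206.625 − 0.5q = 6.9 + 0.475q → q* = 204.8462, p* = 104.2019.
A tax t gives Δq = t/0.975 and wedge t, so DWL = t²/1.95.
t²/1.95 = 6834.048 → t² = 13326.3936 → t = 115.44.

115.44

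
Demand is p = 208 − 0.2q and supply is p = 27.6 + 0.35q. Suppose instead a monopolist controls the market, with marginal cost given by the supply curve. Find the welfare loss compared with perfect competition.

2103.86

Competitive equilibrium: 208 − 0.2q = 27.6 + 0.35q → q* = 328, p* = 142.4.
Marginal revenue: MR = 208 − 0.4q. Set MR = MC: 208 − 0.4q = 27.6 + 0.35q → q_m = 240.5333.
Price p_m = 208 − 0.2·240.5333 = 159.8933; MC(q_m) = 27.6 + 0.35·240.5333 = 111.7867.
Competitive q* = 328, so Δq = 87.4667; wedge = 159.8933 − 111.7867 = 48.1066.
DWL = ½ × 87.4667 × 48.1066 = 2103.86.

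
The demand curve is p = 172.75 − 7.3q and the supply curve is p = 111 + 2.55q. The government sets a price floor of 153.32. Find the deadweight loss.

Competitive equilibrium: 172.75 − 7.3q = 111 + 2.55q → q* = 6.269, p* = 126.986.
At the floor p = 153.32, quantity demanded = (172.75 − 153.32)/7.3 = 2.6616.
Sellers' marginal cost at q' = 2.6616: 111 + 2.55·2.6616 = 117.7871.
Δq = 6.269 − 2.6616 = 3.6074; wedge = 153.32 − 117.7871 = 35.5329.
The triangle = ½ × 3.6074 × 35.5329 = 64.09.

64.09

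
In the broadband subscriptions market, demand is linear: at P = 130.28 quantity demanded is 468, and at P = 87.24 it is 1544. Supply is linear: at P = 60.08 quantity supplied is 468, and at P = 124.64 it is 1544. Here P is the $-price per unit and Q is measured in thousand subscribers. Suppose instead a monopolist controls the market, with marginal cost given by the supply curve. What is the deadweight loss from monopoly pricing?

$5587.35 thousand

Demand slope = (87.24 − 130.28)/(1544 − 468) = −0.04, so P = 149 − 0.04Q.
Supply slope = (124.64 − 60.08)/(1544 − 468) = 0.06, so P = 32 + 0.06Q.
Competitive equilibrium: 149 − 0.04Q = 32 + 0.06Q → Q* = 1170, P* = 102.2.
Marginal revenue: MR = 149 − 0.08Q. Set MR = MC: 149 − 0.08Q = 32 + 0.06Q → Q_m = 835.71429.
Price P_m = 149 − 0.04·835.71429 = 115.57143; MC(Q_m) = 32 + 0.06·835.71429 = 82.14286.
Competitive Q* = 1170, so ΔQ = 334.28571; wedge = 115.57143 − 82.14286 = 33.42857.
Deadweight loss = ½ × 334.28571 × 33.42857 = $5587.35 thousand.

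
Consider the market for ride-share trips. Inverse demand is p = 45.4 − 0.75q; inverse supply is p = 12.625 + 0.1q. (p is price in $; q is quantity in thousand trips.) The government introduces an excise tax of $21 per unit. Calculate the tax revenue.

$290.91 thousand

Competitive equilibrium: 45.4 − 0.75q = 12.625 + 0.1q → q* = 38.5588, p* = 16.4809.
With the tax, the buyer price exceeds the seller price by 21: (45.4 − 0.75q) − (12.625 + 0.1q) = 21 → q' = 13.8529.
Tax revenue = 21 × 13.8529 = $290.91 thousand.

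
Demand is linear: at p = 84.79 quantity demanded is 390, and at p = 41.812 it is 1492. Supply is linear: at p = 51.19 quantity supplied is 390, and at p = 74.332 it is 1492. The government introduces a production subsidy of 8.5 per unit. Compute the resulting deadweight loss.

Demand slope = (41.812 − 84.79)/(1492 − 390) = −0.039, so p = 100 − 0.039q.
Supply slope = (74.332 − 51.19)/(1492 − 390) = 0.021, so p = 43 + 0.021q.
Competitive equilibrium: 100 − 0.039q = 43 + 0.021q → q* = 950, p* = 62.95.
The subsidy lowers effective supply by 8.5: p = 34.5 + 0.021q.
New quantity: 100 − 0.039q = 34.5 + 0.021q → q' = 1091.6667.
Overproduction Δq = 1091.6667 − 950 = 141.6667; wedge = subsidy = 8.5.
The triangle = ½ × 141.6667 × 8.5 = 602.08.

602.08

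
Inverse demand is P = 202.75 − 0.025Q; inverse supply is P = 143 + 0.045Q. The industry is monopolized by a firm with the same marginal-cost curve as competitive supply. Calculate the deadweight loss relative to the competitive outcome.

Competitive equilibrium: 202.75 − 0.025Q = 143 + 0.045Q → Q* = 853.5714, P* = 181.4107.
Marginal revenue: MR = 202.75 − 0.05Q. Set MR = MC: 202.75 − 0.05Q = 143 + 0.045Q → Q_m = 628.9474.
Price P_m = 202.75 − 0.025·628.9474 = 187.0263; MC(Q_m) = 143 + 0.045·628.9474 = 171.3026.
Competitive Q* = 853.5714, so ΔQ = 224.624; wedge = 187.0263 − 171.3026 = 15.7237.
Welfare loss = ½ × 224.624 × 15.7237 = 1765.96.

1765.96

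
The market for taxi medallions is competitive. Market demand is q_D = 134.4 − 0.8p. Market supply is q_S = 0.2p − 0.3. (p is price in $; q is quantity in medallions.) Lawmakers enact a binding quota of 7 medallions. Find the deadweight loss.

$1205.405

In inverse form: demand p = 168 − 1.25q, supply p = 1.5 + 5q.
Competitive equilibrium: 168 − 1.25q = 1.5 + 5q → q* = 26.64, p* = 134.7.
At q = 7: demand price = 168 − 1.25·7 = 159.25; supply price = 1.5 + 5·7 = 36.5.
Δq = 26.64 − 7 = 19.64; wedge = 159.25 − 36.5 = 122.75.
The triangle = ½ × 19.64 × 122.75 = $1205.405.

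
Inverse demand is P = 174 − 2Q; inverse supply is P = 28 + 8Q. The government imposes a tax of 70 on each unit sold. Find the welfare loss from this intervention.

Competitive equilibrium: 174 − 2Q = 28 + 8Q → Q* = 14.6, P* = 144.8.
With the tax, the buyer price exceeds the seller price by 70: (174 − 2Q) − (28 + 8Q) = 70 → Q' = 7.6.
ΔQ = 14.6 − 7.6 = 7; the wedge equals the tax, 70.
Welfare loss = ½ × 7 × 70 = 245.

245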